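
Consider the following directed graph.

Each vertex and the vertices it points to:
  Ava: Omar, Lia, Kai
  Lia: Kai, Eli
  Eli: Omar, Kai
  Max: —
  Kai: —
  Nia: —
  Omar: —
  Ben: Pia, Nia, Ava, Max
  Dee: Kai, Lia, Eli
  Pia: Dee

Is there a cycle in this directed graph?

DFS with white/gray/black marking, starting from Omar:
Omar gray
Omar black
Ava gray
  Ava→Omar: Omar black — skip
  Lia gray
    Kai gray
    Kai black
    Eli gray
      Eli→Omar: Omar black — skip
      Eli→Kai: Kai black — skip
    Eli black
  Lia black
  Ava→Kai: Kai black — skip
Ava black
Max gray
Max black
Nia gray
Nia black
Ben gray
  Pia gray
    Dee gray
      Dee→Kai: Kai black — skip
      Dee→Lia: Lia black — skip
      Dee→Eli: Eli black — skip
    Dee black
  Pia black
  Ben→Nia: Nia black — skip
  Ben→Ava: Ava black — skip
  Ben→Max: Max black — skip
Ben black
Every edge goes to a white or black vertex — no back edge, so the graph is acyclic.

No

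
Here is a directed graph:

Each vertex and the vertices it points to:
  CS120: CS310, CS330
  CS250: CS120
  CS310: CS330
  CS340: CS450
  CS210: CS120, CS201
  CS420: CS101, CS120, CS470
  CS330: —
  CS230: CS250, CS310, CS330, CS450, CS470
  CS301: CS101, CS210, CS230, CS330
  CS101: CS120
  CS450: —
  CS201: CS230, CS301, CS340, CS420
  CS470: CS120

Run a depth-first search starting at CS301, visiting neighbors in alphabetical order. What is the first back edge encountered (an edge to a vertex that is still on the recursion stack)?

CS201->CS301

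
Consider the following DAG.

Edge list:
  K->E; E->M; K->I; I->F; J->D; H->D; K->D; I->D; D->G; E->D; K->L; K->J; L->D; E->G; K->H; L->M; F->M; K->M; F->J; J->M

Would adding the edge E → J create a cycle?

No

Adding E→J creates a cycle iff J can already reach E.
Explore from J: no path reaches E. The graph stays acyclic.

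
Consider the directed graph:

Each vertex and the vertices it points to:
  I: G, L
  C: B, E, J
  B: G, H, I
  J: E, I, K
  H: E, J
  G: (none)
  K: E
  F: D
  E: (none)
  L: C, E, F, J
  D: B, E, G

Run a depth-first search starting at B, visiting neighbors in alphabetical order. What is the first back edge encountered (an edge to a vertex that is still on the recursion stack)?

DFS from B (visiting neighbors in alphabetical order); mark gray on enter, black on exit:
B gray
  G gray
  G black
  H gray
    E gray
    E black
    J gray
      J→E: E black — skip
      I gray
        I→G: G black — skip
        L gray
          C gray
            C→B: B is gray → back edge
First back edge: C → B.

C→B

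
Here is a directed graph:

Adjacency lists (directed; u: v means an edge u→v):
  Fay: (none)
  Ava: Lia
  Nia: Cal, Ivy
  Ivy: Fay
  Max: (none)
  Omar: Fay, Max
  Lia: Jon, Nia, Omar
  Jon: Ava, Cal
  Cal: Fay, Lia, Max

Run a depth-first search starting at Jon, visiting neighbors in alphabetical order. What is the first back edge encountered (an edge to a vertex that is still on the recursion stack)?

Lia→Jon

DFS from Jon (visiting neighbors in alphabetical order); mark gray on enter, black on exit:
Jon gray
  Ava gray
    Lia gray
      Lia→Jon: Jon is gray → back edge
First back edge: Lia → Jon.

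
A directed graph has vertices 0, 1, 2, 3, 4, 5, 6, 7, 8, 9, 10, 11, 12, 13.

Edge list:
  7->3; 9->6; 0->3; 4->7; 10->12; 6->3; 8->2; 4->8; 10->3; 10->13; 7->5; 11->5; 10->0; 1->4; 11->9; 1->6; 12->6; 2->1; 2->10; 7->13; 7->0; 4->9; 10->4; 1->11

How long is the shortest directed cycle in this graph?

For each vertex v, BFS finds the shortest path from v back to v.
The shortest such closed walk is 4 → 8 → 2 → 1 → 4, length 4.

4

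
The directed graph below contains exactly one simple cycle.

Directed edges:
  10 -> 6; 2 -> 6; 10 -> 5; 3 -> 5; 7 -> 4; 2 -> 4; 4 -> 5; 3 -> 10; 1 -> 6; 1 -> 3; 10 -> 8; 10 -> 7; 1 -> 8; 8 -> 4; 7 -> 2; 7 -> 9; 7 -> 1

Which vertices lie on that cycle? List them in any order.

DFS with gray/black marking from 10:
10 gray
  5 gray
  5 black
  8 gray
    4 gray
      4→5: 5 black — skip
    4 black
  8 black
  7 gray
    9 gray
    9 black
    7→4: 4 black — skip
    1 gray
      3 gray
        3→5: 5 black — skip
        3→10: 10 is gray → back edge
Back edge closes the cycle 10 → 7 → 1 → 3 → 10; its vertices are {1, 3, 7, 10}.

1, 3, 7, 10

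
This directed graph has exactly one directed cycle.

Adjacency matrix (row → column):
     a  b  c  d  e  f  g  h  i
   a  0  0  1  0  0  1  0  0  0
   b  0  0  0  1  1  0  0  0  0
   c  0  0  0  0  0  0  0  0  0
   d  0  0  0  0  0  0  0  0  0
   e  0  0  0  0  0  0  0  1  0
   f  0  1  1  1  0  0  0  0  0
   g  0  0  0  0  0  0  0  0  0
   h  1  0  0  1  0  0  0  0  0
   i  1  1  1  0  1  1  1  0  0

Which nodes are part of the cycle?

a, b, e, f, h

DFS with gray/black marking from e:
e gray
  h gray
    d gray
    d black
    a gray
      c gray
      c black
      f gray
        b gray
          b→e: e is gray → back edge
Back edge closes the cycle e → h → a → f → b → e; its vertices are {a, b, e, f, h}.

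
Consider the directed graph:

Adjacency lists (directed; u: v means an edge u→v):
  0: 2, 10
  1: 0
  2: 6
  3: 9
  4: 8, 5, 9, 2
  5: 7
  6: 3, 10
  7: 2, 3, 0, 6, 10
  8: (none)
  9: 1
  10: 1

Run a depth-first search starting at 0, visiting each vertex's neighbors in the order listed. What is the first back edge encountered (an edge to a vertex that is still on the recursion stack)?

1->0

DFS from 0 (visiting each vertex's neighbors in the order listed); mark gray on enter, black on exit:
0 gray
  2 gray
    6 gray
      3 gray
        9 gray
          1 gray
            1→0: 0 is gray → back edge
First back edge: 1 → 0.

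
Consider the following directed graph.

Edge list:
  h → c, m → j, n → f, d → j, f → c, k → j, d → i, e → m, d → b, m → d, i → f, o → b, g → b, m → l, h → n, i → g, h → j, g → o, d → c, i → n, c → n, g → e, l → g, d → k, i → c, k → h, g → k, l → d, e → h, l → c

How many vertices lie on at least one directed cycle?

A vertex is on a directed cycle iff it belongs to a strongly connected component of size ≥ 2 (or has a self-loop).
The vertices on cycles are {c, d, e, f, g, i, l, m, n} — 9 in total.

9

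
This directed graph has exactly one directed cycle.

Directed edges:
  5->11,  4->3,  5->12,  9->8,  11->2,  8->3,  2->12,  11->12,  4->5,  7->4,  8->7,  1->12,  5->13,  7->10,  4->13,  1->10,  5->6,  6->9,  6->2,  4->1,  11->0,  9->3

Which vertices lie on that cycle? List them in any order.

4, 5, 6, 7, 8, 9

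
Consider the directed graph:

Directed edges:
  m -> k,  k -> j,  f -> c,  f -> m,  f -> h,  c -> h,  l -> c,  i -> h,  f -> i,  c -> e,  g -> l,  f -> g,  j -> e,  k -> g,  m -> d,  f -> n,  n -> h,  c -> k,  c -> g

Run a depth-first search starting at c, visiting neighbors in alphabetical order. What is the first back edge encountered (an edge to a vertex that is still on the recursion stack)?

DFS from c (visiting neighbors in alphabetical order); mark gray on enter, black on exit:
c gray
  e gray
  e black
  g gray
    l gray
      l→c: c is gray → back edge
First back edge: l → c.

l->c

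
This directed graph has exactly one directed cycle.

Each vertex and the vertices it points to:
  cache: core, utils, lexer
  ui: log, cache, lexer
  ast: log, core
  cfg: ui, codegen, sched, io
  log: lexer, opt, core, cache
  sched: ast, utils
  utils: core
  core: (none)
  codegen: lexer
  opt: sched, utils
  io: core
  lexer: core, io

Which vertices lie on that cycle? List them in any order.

ast, log, opt, sched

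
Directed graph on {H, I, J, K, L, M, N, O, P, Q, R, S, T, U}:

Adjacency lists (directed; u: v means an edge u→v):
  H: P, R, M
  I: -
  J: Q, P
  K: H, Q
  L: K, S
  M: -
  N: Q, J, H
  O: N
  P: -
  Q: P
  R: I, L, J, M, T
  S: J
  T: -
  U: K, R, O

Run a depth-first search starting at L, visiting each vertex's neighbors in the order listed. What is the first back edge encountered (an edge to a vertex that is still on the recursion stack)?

R→L

DFS from L (visiting each vertex's neighbors in the order listed); mark gray on enter, black on exit:
L gray
  K gray
    H gray
      P gray
      P black
      R gray
        I gray
        I black
        R→L: L is gray → back edge
First back edge: R → L.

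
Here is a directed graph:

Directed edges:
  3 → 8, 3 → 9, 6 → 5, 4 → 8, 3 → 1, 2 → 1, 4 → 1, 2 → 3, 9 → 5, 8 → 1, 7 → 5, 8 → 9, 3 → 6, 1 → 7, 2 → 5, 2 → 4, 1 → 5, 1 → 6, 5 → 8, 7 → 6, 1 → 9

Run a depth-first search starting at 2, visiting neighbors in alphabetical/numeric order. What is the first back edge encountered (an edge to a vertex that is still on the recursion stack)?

8→1

DFS from 2 (visiting neighbors in alphabetical/numeric order); mark gray on enter, black on exit:
2 gray
  1 gray
    5 gray
      8 gray
        8→1: 1 is gray → back edge
First back edge: 8 → 1.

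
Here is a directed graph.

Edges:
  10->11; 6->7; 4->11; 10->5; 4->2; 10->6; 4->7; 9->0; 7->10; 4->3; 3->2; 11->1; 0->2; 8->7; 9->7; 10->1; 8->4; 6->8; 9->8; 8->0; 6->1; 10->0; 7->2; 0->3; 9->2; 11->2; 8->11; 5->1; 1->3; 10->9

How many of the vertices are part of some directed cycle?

6

A vertex is on a directed cycle iff it belongs to a strongly connected component of size ≥ 2 (or has a self-loop).
The vertices on cycles are {4, 6, 7, 8, 9, 10} — 6 in total.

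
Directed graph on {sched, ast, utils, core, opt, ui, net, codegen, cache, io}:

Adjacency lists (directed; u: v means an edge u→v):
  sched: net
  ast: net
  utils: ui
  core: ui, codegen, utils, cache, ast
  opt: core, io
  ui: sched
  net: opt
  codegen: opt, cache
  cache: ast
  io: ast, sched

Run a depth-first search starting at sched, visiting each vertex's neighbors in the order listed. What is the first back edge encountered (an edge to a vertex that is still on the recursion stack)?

DFS from sched (visiting each vertex's neighbors in the order listed); mark gray on enter, black on exit:
sched gray
  net gray
    opt gray
      core gray
        ui gray
          ui→sched: sched is gray → back edge
First back edge: ui → sched.

ui->sched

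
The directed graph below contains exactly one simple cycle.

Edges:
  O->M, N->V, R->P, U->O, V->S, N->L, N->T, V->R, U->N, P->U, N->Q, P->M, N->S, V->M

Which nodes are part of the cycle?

N, P, R, U, V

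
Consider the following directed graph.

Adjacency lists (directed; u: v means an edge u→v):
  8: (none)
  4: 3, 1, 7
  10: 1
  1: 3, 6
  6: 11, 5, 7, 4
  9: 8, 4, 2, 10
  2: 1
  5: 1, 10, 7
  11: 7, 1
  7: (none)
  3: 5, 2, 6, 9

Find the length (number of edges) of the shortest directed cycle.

3

For each vertex v, BFS finds the shortest path from v back to v.
The shortest such closed walk is 3 → 6 → 4 → 3, length 3.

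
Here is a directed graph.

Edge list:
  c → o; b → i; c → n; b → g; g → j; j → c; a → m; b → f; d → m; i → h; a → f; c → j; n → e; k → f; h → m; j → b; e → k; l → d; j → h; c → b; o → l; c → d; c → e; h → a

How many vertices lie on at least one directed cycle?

A vertex is on a directed cycle iff it belongs to a strongly connected component of size ≥ 2 (or has a self-loop).
The vertices on cycles are {b, c, g, j} — 4 in total.

4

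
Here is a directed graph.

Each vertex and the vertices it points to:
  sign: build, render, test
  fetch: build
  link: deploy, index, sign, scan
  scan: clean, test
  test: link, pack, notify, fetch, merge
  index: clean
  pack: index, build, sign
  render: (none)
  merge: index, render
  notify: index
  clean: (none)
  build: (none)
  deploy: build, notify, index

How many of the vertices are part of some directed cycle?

A vertex is on a directed cycle iff it belongs to a strongly connected component of size ≥ 2 (or has a self-loop).
The vertices on cycles are {link, pack, scan, sign, test} — 5 in total.

5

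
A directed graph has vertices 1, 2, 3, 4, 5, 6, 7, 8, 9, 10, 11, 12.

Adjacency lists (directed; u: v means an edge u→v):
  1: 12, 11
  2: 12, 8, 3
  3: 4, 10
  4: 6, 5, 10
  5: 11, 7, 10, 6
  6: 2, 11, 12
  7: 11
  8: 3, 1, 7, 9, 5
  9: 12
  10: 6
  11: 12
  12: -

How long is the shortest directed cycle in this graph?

4

For each vertex v, BFS finds the shortest path from v back to v.
The shortest such closed walk is 2 → 8 → 5 → 6 → 2, length 4.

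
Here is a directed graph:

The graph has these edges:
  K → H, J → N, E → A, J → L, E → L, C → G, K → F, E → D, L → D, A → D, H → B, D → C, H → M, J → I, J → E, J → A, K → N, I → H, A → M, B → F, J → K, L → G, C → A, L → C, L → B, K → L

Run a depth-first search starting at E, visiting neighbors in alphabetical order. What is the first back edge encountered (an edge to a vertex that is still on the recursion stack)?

C->A

DFS from E (visiting neighbors in alphabetical order); mark gray on enter, black on exit:
E gray
  A gray
    D gray
      C gray
        C→A: A is gray → back edge
First back edge: C → A.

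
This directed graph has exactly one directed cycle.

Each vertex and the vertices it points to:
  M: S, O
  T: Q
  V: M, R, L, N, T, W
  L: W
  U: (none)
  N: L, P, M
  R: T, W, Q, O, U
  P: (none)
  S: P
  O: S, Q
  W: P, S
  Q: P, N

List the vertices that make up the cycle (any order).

DFS with gray/black marking from N:
N gray
  L gray
    W gray
      P gray
      P black
      S gray
        S→P: P black — skip
      S black
    W black
  L black
  N→P: P black — skip
  M gray
    M→S: S black — skip
    O gray
      O→S: S black — skip
      Q gray
        Q→P: P black — skip
        Q→N: N is gray → back edge
Back edge closes the cycle N → M → O → Q → N; its vertices are {M, N, O, Q}.

M, N, O, Q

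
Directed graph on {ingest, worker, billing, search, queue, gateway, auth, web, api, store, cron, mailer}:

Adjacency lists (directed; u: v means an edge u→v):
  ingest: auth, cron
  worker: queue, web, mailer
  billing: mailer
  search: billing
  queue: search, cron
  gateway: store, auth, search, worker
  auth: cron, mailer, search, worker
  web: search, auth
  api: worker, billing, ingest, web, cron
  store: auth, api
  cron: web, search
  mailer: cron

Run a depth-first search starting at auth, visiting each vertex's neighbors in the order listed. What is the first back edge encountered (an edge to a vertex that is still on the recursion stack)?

DFS from auth (visiting each vertex's neighbors in the order listed); mark gray on enter, black on exit:
auth gray
  cron gray
    web gray
      search gray
        billing gray
          mailer gray
            mailer→cron: cron is gray → back edge
First back edge: mailer → cron.

mailer->cron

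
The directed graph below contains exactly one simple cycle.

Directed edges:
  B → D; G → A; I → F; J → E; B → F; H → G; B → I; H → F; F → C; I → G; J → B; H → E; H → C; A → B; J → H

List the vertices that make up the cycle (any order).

DFS with gray/black marking from B:
B gray
  F gray
    C gray
    C black
  F black
  D gray
  D black
  I gray
    I→F: F black — skip
    G gray
      A gray
        A→B: B is gray → back edge
Back edge closes the cycle B → I → G → A → B; its vertices are {A, B, G, I}.

A, B, G, I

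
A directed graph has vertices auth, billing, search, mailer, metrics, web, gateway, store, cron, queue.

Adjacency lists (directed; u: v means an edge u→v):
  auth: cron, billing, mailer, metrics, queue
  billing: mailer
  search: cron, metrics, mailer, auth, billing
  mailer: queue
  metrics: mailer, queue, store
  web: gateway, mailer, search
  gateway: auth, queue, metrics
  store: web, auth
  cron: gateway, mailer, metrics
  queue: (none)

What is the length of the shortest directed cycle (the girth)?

3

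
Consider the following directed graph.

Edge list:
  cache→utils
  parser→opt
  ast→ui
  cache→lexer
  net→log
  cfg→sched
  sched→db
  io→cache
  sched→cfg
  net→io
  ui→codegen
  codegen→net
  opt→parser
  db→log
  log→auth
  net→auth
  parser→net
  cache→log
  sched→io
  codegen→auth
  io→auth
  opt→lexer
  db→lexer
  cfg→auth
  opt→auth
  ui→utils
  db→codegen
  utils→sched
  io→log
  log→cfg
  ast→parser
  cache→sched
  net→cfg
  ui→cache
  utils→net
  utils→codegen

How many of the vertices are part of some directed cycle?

11

A vertex is on a directed cycle iff it belongs to a strongly connected component of size ≥ 2 (or has a self-loop).
The vertices on cycles are {db, io, cfg, log, net, opt, cache, sched, utils, parser, codegen} — 11 in total.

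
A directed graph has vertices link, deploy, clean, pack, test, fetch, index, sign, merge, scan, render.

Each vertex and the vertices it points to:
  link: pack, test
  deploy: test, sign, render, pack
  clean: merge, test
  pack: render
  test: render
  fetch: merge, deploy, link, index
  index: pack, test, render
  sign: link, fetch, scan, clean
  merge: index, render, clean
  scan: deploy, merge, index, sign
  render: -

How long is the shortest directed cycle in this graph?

2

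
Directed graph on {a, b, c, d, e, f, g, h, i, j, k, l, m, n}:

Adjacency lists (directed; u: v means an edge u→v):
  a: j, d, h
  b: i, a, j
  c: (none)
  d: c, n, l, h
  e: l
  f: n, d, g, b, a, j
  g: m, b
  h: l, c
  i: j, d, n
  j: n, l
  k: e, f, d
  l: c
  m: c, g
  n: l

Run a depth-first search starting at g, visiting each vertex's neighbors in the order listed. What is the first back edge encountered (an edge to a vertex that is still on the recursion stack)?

m->g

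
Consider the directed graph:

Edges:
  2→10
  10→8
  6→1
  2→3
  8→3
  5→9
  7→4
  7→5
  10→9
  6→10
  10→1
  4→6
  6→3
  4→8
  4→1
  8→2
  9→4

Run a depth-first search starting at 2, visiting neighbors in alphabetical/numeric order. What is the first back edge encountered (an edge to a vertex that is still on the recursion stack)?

DFS from 2 (visiting neighbors in alphabetical/numeric order); mark gray on enter, black on exit:
2 gray
  3 gray
  3 black
  10 gray
    1 gray
    1 black
    8 gray
      8→2: 2 is gray → back edge
First back edge: 8 → 2.

8→2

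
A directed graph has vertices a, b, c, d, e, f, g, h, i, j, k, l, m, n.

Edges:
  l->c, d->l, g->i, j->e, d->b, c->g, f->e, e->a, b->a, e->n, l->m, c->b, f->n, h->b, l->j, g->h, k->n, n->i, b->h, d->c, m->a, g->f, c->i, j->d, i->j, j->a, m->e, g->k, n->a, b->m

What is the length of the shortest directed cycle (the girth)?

2

For each vertex v, BFS finds the shortest path from v back to v.
The shortest such closed walk is b → h → b, length 2.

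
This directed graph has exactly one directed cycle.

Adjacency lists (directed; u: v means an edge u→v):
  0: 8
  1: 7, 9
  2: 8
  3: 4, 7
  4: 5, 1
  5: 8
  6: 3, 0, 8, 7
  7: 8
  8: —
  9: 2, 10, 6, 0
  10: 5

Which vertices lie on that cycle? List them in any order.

1, 3, 4, 6, 9

DFS with gray/black marking from 9:
9 gray
  2 gray
    8 gray
    8 black
  2 black
  10 gray
    5 gray
      5→8: 8 black — skip
    5 black
  10 black
  6 gray
    3 gray
      4 gray
        4→5: 5 black — skip
        1 gray
          7 gray
            7→8: 8 black — skip
          7 black
          1→9: 9 is gray → back edge
Back edge closes the cycle 9 → 6 → 3 → 4 → 1 → 9; its vertices are {1, 3, 4, 6, 9}.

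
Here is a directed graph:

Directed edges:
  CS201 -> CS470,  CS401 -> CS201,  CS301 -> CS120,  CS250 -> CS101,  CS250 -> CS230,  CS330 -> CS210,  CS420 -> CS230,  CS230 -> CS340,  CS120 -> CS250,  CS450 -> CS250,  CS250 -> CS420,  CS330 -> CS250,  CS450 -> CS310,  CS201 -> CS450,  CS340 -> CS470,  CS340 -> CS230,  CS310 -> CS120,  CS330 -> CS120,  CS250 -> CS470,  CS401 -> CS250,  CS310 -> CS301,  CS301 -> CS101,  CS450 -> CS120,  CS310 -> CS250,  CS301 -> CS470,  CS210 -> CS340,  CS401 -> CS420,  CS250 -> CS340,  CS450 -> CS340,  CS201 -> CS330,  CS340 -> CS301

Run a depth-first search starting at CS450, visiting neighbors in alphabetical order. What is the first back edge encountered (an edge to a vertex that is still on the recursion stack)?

CS340→CS230

DFS from CS450 (visiting neighbors in alphabetical order); mark gray on enter, black on exit:
CS450 gray
  CS120 gray
    CS250 gray
      CS101 gray
      CS101 black
      CS230 gray
        CS340 gray
          CS340→CS230: CS230 is gray → back edge
First back edge: CS340 → CS230.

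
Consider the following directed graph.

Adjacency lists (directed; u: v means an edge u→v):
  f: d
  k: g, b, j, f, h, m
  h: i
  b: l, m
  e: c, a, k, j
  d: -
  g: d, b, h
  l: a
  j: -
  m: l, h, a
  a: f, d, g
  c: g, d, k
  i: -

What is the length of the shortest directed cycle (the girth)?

For each vertex v, BFS finds the shortest path from v back to v.
The shortest such closed walk is a → g → b → m → a, length 4.

4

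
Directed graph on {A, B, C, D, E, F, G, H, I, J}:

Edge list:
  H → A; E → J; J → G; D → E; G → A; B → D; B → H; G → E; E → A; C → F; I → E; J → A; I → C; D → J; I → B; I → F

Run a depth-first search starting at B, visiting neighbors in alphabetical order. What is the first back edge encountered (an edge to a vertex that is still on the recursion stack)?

G->E

DFS from B (visiting neighbors in alphabetical order); mark gray on enter, black on exit:
B gray
  D gray
    E gray
      A gray
      A black
      J gray
        J→A: A black — skip
        G gray
          G→A: A black — skip
          G→E: E is gray → back edge
First back edge: G → E.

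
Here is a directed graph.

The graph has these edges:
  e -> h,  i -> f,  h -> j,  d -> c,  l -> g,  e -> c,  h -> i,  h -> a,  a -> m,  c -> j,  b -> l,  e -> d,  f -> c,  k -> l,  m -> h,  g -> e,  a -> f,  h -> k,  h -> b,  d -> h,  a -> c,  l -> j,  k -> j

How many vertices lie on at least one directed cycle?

9

A vertex is on a directed cycle iff it belongs to a strongly connected component of size ≥ 2 (or has a self-loop).
The vertices on cycles are {a, b, d, e, g, h, k, l, m} — 9 in total.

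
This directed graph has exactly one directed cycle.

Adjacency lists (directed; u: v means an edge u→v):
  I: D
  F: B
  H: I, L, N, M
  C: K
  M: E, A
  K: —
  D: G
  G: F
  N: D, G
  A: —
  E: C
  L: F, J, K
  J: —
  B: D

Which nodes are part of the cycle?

DFS with gray/black marking from F:
F gray
  B gray
    D gray
      G gray
        G→F: F is gray → back edge
Back edge closes the cycle F → B → D → G → F; its vertices are {B, D, F, G}.

B, D, F, G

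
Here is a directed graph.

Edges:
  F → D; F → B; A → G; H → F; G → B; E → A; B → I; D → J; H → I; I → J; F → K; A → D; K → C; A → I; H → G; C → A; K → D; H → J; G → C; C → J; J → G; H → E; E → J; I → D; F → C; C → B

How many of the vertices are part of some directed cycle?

A vertex is on a directed cycle iff it belongs to a strongly connected component of size ≥ 2 (or has a self-loop).
The vertices on cycles are {A, B, C, D, G, I, J} — 7 in total.

7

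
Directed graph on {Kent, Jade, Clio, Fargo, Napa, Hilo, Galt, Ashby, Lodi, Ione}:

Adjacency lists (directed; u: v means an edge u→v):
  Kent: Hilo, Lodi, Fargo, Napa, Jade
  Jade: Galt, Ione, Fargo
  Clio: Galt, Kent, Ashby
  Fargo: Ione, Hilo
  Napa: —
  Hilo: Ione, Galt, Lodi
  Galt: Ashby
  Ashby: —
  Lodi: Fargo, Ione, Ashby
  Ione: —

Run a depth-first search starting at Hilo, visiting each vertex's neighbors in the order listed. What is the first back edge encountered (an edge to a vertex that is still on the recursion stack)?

DFS from Hilo (visiting each vertex's neighbors in the order listed); mark gray on enter, black on exit:
Hilo gray
  Ione gray
  Ione black
  Galt gray
    Ashby gray
    Ashby black
  Galt black
  Lodi gray
    Fargo gray
      Fargo→Ione: Ione black — skip
      Fargo→Hilo: Hilo is gray → back edge
First back edge: Fargo → Hilo.

Fargo→Hilo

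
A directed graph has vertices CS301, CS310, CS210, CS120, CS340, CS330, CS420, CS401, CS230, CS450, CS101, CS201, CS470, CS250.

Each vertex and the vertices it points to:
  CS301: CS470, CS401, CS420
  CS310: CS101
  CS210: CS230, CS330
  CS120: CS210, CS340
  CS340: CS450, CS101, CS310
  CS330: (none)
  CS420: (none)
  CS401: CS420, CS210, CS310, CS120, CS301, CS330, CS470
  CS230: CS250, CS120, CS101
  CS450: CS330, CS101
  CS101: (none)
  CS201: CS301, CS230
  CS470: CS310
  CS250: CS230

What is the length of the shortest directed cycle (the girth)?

For each vertex v, BFS finds the shortest path from v back to v.
The shortest such closed walk is CS230 → CS250 → CS230, length 2.

2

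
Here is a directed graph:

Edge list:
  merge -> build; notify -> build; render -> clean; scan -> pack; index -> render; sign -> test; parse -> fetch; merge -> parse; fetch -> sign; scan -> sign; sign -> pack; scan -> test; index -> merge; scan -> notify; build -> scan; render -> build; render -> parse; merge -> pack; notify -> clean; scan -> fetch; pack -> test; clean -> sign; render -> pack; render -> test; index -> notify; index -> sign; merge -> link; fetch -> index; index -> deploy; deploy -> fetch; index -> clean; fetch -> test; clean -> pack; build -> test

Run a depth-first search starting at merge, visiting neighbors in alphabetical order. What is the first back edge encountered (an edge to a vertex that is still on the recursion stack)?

deploy→fetch

DFS from merge (visiting neighbors in alphabetical order); mark gray on enter, black on exit:
merge gray
  build gray
    scan gray
      fetch gray
        index gray
          clean gray
            pack gray
              test gray
              test black
            pack black
            sign gray
              sign→pack: pack black — skip
              sign→test: test black — skip
            sign black
          clean black
          deploy gray
            deploy→fetch: fetch is gray → back edge
First back edge: deploy → fetch.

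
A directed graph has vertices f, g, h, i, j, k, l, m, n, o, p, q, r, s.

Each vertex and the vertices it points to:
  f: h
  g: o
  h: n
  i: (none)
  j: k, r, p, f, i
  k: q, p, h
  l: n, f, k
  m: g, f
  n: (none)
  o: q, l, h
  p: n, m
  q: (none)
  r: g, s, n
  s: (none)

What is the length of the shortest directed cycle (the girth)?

6

For each vertex v, BFS finds the shortest path from v back to v.
The shortest such closed walk is p → m → g → o → l → k → p, length 6.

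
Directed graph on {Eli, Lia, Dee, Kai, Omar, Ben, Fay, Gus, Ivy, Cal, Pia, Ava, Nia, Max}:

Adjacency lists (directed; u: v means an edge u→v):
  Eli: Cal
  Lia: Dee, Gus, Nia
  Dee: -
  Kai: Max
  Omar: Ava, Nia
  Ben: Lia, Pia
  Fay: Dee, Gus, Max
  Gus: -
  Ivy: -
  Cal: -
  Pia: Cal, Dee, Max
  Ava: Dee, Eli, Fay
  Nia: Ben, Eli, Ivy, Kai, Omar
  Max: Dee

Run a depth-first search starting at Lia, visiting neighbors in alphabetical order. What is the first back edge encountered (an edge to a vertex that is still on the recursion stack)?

Ben→Lia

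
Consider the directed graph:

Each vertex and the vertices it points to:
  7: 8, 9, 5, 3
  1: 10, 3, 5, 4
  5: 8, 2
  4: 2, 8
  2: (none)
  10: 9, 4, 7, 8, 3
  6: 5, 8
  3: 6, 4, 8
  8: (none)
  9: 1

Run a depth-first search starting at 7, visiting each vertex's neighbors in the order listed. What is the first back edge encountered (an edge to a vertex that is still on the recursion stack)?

10→9

DFS from 7 (visiting each vertex's neighbors in the order listed); mark gray on enter, black on exit:
7 gray
  8 gray
  8 black
  9 gray
    1 gray
      10 gray
        10→9: 9 is gray → back edge
First back edge: 10 → 9.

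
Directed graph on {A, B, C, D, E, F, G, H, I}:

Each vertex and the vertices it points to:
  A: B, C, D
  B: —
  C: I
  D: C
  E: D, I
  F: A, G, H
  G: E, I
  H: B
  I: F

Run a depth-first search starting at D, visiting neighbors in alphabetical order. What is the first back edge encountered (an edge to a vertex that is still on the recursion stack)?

DFS from D (visiting neighbors in alphabetical order); mark gray on enter, black on exit:
D gray
  C gray
    I gray
      F gray
        A gray
          B gray
          B black
          A→C: C is gray → back edge
First back edge: A → C.

A->C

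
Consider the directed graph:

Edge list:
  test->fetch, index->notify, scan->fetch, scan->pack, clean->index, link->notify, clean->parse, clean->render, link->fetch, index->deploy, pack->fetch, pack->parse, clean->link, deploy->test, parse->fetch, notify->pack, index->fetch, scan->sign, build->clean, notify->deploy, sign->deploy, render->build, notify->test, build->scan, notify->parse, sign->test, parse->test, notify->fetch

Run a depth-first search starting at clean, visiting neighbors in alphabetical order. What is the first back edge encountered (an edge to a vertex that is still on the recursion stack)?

build->clean

DFS from clean (visiting neighbors in alphabetical order); mark gray on enter, black on exit:
clean gray
  index gray
    deploy gray
      test gray
        fetch gray
        fetch black
      test black
    deploy black
    index→fetch: fetch black — skip
    notify gray
      notify→deploy: deploy black — skip
      notify→fetch: fetch black — skip
      pack gray
        pack→fetch: fetch black — skip
        parse gray
          parse→fetch: fetch black — skip
          parse→test: test black — skip
        parse black
      pack black
      notify→parse: parse black — skip
      notify→test: test black — skip
    notify black
  index black
  link gray
    link→fetch: fetch black — skip
    link→notify: notify black — skip
  link black
  clean→parse: parse black — skip
  render gray
    build gray
      build→clean: clean is gray → back edge
First back edge: build → clean.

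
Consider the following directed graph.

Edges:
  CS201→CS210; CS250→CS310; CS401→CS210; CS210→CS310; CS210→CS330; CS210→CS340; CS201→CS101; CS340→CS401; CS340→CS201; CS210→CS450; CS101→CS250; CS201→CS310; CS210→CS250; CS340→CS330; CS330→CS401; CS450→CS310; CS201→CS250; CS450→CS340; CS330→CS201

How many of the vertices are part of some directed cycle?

6

A vertex is on a directed cycle iff it belongs to a strongly connected component of size ≥ 2 (or has a self-loop).
The vertices on cycles are {CS201, CS210, CS330, CS340, CS401, CS450} — 6 in total.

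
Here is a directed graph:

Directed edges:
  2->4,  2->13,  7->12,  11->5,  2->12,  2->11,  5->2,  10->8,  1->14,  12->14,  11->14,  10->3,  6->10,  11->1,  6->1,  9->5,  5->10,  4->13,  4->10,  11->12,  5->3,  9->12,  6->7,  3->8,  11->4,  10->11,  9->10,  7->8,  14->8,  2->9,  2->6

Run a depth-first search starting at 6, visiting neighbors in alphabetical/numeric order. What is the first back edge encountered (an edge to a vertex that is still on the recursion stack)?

DFS from 6 (visiting neighbors in alphabetical/numeric order); mark gray on enter, black on exit:
6 gray
  1 gray
    14 gray
      8 gray
      8 black
    14 black
  1 black
  7 gray
    7→8: 8 black — skip
    12 gray
      12→14: 14 black — skip
    12 black
  7 black
  10 gray
    3 gray
      3→8: 8 black — skip
    3 black
    10→8: 8 black — skip
    11 gray
      11→1: 1 black — skip
      4 gray
        4→10: 10 is gray → back edge
First back edge: 4 → 10.

4→10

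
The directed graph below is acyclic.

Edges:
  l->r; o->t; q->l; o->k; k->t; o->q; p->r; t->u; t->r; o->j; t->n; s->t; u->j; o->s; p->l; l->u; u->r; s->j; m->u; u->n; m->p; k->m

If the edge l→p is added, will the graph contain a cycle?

Yes

Adding l→p creates a cycle iff p can already reach l.
Path from p: p → l.
So p → … → l → p is a cycle.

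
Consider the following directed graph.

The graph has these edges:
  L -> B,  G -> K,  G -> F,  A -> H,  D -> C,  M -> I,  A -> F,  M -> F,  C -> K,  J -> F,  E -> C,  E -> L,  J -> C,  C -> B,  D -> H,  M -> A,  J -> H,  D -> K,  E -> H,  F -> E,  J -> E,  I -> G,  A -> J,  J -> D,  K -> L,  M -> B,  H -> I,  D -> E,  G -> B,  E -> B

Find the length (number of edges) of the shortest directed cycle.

5

For each vertex v, BFS finds the shortest path from v back to v.
The shortest such closed walk is I → G → F → E → H → I, length 5.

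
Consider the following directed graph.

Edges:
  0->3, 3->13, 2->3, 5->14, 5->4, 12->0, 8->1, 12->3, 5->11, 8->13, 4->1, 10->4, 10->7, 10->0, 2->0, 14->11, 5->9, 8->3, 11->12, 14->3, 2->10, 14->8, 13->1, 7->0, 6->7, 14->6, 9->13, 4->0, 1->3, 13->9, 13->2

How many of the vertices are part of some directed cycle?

A vertex is on a directed cycle iff it belongs to a strongly connected component of size ≥ 2 (or has a self-loop).
The vertices on cycles are {0, 1, 2, 3, 4, 7, 9, 10, 13} — 9 in total.

9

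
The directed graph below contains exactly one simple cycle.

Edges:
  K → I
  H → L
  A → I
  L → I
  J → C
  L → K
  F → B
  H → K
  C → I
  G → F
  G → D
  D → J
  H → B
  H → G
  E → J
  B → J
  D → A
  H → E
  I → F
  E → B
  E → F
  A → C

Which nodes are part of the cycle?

B, C, F, I, J

DFS with gray/black marking from F:
F gray
  B gray
    J gray
      C gray
        I gray
          I→F: F is gray → back edge
Back edge closes the cycle F → B → J → C → I → F; its vertices are {B, C, F, I, J}.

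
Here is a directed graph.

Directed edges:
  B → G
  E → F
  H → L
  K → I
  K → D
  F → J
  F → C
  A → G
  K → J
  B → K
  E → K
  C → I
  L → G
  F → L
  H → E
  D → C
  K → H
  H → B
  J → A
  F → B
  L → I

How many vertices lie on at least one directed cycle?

A vertex is on a directed cycle iff it belongs to a strongly connected component of size ≥ 2 (or has a self-loop).
The vertices on cycles are {B, E, F, H, K} — 5 in total.

5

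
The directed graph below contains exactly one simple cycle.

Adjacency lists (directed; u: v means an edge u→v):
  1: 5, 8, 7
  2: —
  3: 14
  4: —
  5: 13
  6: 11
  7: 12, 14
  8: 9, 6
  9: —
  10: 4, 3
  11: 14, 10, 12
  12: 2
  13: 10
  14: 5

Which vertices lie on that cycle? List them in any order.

3, 5, 10, 13, 14

DFS with gray/black marking from 5:
5 gray
  13 gray
    10 gray
      4 gray
      4 black
      3 gray
        14 gray
          14→5: 5 is gray → back edge
Back edge closes the cycle 5 → 13 → 10 → 3 → 14 → 5; its vertices are {3, 5, 10, 13, 14}.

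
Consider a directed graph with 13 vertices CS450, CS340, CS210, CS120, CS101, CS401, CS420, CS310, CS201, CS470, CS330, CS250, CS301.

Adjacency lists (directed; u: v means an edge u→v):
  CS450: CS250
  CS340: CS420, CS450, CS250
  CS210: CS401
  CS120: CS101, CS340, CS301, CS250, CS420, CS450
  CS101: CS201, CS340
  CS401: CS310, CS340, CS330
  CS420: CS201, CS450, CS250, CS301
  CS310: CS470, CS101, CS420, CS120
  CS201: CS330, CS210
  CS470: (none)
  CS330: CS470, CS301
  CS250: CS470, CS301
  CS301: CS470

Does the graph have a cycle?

Yes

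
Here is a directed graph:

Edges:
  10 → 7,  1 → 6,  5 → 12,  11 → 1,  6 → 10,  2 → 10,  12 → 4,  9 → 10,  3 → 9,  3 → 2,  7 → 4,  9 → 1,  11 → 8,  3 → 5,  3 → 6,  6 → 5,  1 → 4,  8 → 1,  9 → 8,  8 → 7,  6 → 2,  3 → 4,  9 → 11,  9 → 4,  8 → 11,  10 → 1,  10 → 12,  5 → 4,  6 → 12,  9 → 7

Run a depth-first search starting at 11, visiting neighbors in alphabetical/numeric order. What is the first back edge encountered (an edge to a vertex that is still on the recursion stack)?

DFS from 11 (visiting neighbors in alphabetical/numeric order); mark gray on enter, black on exit:
11 gray
  1 gray
    4 gray
    4 black
    6 gray
      2 gray
        10 gray
          10→1: 1 is gray → back edge
First back edge: 10 → 1.

10→1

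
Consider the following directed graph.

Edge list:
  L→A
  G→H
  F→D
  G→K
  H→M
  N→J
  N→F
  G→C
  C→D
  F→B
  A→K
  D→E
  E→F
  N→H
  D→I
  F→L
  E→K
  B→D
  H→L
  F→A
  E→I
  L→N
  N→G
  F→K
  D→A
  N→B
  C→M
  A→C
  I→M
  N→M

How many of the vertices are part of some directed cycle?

10

A vertex is on a directed cycle iff it belongs to a strongly connected component of size ≥ 2 (or has a self-loop).
The vertices on cycles are {A, B, C, D, E, F, G, H, L, N} — 10 in total.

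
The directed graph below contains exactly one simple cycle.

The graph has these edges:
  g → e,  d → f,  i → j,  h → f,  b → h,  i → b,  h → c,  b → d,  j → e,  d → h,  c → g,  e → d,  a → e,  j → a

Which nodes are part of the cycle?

c, d, e, g, h

DFS with gray/black marking from d:
d gray
  f gray
  f black
  h gray
    h→f: f black — skip
    c gray
      g gray
        e gray
          e→d: d is gray → back edge
Back edge closes the cycle d → h → c → g → e → d; its vertices are {c, d, e, g, h}.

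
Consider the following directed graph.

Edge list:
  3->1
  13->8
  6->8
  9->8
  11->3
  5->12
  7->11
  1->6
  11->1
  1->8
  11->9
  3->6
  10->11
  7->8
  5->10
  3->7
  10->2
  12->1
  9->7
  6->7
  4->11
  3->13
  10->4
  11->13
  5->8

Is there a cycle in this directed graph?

Yes

DFS with white/gray/black marking, starting from 8:
8 gray
8 black
9 gray
  7 gray
    7→8: 8 black — skip
    11 gray
      3 gray
        6 gray
          6→7: 7 is gray → back edge
Back edge found, so a cycle exists: 7 → 11 → 3 → 6 → 7.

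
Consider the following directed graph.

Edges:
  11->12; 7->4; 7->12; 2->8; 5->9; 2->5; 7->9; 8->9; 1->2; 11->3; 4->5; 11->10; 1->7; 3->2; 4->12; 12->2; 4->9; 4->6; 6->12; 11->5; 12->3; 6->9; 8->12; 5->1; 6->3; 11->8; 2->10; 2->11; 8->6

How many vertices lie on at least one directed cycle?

A vertex is on a directed cycle iff it belongs to a strongly connected component of size ≥ 2 (or has a self-loop).
The vertices on cycles are {1, 2, 3, 4, 5, 6, 7, 8, 11, 12} — 10 in total.

10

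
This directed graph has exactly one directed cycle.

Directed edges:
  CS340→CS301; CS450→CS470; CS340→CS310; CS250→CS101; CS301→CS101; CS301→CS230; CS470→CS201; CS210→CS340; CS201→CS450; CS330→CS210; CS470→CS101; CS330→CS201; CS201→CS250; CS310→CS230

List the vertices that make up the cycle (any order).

CS201, CS450, CS470

DFS with gray/black marking from CS201:
CS201 gray
  CS450 gray
    CS470 gray
      CS470→CS201: CS201 is gray → back edge
Back edge closes the cycle CS201 → CS450 → CS470 → CS201; its vertices are {CS201, CS450, CS470}.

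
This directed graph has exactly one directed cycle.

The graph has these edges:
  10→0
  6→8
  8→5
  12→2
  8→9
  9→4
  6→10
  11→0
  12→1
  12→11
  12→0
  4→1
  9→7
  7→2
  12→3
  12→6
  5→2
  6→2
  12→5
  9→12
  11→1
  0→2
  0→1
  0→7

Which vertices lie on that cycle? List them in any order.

6, 8, 9, 12

DFS with gray/black marking from 9:
9 gray
  7 gray
    2 gray
    2 black
  7 black
  4 gray
    1 gray
    1 black
  4 black
  12 gray
    12→2: 2 black — skip
    5 gray
      5→2: 2 black — skip
    5 black
    3 gray
    3 black
    11 gray
      11→1: 1 black — skip
      0 gray
        0→1: 1 black — skip
        0→2: 2 black — skip
        0→7: 7 black — skip
      0 black
    11 black
    12→0: 0 black — skip
    12→1: 1 black — skip
    6 gray
      6→2: 2 black — skip
      10 gray
        10→0: 0 black — skip
      10 black
      8 gray
        8→9: 9 is gray → back edge
Back edge closes the cycle 9 → 12 → 6 → 8 → 9; its vertices are {6, 8, 9, 12}.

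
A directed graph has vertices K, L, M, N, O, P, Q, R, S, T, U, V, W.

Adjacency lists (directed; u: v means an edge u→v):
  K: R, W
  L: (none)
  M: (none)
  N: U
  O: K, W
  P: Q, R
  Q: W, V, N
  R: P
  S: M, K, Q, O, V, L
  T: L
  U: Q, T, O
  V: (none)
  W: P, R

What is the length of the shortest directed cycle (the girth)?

2

For each vertex v, BFS finds the shortest path from v back to v.
The shortest such closed walk is P → R → P, length 2.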